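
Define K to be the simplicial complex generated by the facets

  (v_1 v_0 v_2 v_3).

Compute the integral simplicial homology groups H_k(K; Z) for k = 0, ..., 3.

H_0 ≅ Z,  H_1 = 0,  H_2 = 0,  H_3 = 0.

We work with the vertex ordering v_0 < v_1 < v_2 < v_3. The simplices of K, each written with vertices in increasing order, are:

  0-simplices (4): [v_0], [v_1], [v_2], [v_3]
  1-simplices (6): [v_0,v_1], [v_0,v_2], [v_0,v_3], [v_1,v_2], [v_1,v_3], [v_2,v_3]
  2-simplices (4): [v_0,v_1,v_2], [v_0,v_1,v_3], [v_0,v_2,v_3], [v_1,v_2,v_3]
  3-simplices (1): [v_0,v_1,v_2,v_3]

Hence C_0 ≅ Z^4, C_1 ≅ Z^6, C_2 ≅ Z^4, C_3 ≅ Z^1.

Boundary ∂_1: C_1 → C_0 is given by ∂[p,q] = [q] − [p]. For instance
  ∂[v_0,v_3] = [v_3] − [v_0].
This gives a 4×6 integer matrix of rank 3; reducing to Smith normal form yields diagonal entries (1,1,1).

The boundary map ∂_2: C_2 → C_1 maps a triangle to the signed sum of its edges. For instance
  ∂[v_0,v_1,v_2] = [v_1,v_2] − [v_0,v_2] + [v_0,v_1],
  ∂[v_1,v_2,v_3] = [v_2,v_3] − [v_1,v_3] + [v_1,v_2].
The resulting 6×4 matrix has rank 3, and its Smith normal form has invariant factors (1,1,1).

The boundary map ∂_3: C_3 → C_2 sends each 3-simplex σ to the alternating sum Σ_i (−1)^i (σ with its i-th vertex removed). For instance
  ∂[v_0,v_1,v_2,v_3] = [v_1,v_2,v_3] − [v_0,v_2,v_3] + [v_0,v_1,v_3] − [v_0,v_1,v_2].
The resulting 4×1 matrix has rank 1, and its Smith normal form has invariant factors (1).

Reading off H_k = ker ∂_k / im ∂_{k+1}:

  H_0: rank C_0 − rank ∂_1 = 4 − 3 = 1, and the invariant factors of ∂_1 are all 1, so H_0 ≅ Z.
  H_1: rank ker ∂_1 − rank ∂_2 = (6 − 3) − 3 = 0, and the invariant factors of ∂_2 are all 1, so H_1 ≅ 0.
  H_2: rank ker ∂_2 − rank ∂_3 = (4 − 3) − 1 = 0, and the invariant factors of ∂_3 are all 1, so H_2 ≅ 0.
  H_3: rank ker ∂_3 − rank ∂_4 = (1 − 1) − 0 = 0, and there is no ∂_4, so H_3 ≅ 0.

As a check, the Euler characteristic is 4 − 6 + 4 − 1 = 1, which agrees with 1 − 0 + 0 − 0 = 1.
(K is a triangulation of the 3-simplex.)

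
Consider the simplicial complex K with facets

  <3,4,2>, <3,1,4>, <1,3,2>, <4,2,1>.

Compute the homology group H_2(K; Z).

K has 4 vertices, 6 edges, 4 triangles.
rank ∂_2 = 3, rank ∂_3 = 0 ⇒ b_2 = 4 − 3 − 0 = 1. So H_2 = Z.

H_2 = Z.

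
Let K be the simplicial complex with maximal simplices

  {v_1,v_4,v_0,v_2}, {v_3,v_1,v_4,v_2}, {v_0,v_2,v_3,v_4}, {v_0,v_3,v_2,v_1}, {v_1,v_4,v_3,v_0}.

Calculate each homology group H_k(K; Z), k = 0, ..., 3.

We work with the vertex ordering v_0 < v_1 < v_2 < v_3 < v_4. The simplices of K, each written with vertices in increasing order, are:

  0-simplices (5): [v_0], [v_1], [v_2], [v_3], [v_4]
  1-simplices (10): [v_0,v_1], [v_0,v_2], [v_0,v_3], [v_0,v_4], [v_1,v_2], [v_1,v_3], [v_1,v_4], [v_2,v_3], [v_2,v_4], [v_3,v_4]
  2-simplices (10): [v_0,v_1,v_2], [v_0,v_1,v_3], [v_0,v_1,v_4], [v_0,v_2,v_3], [v_0,v_2,v_4], [v_0,v_3,v_4], [v_1,v_2,v_3], [v_1,v_2,v_4], [v_1,v_3,v_4], [v_2,v_3,v_4]
  3-simplices (5): [v_0,v_1,v_2,v_3], [v_0,v_1,v_2,v_4], [v_0,v_1,v_3,v_4], [v_0,v_2,v_3,v_4], [v_1,v_2,v_3,v_4]

so the chain groups are C_0 ≅ Z^5, C_1 ≅ Z^10, C_2 ≅ Z^10, C_3 ≅ Z^5.

Boundary ∂_1: C_1 → C_0 maps an edge to its endpoints' difference, ∂[p,q] = q − p.
As a 5×10 matrix over Z this has rank 4, with invariant factors (1,1,1,1).

Boundary ∂_2: C_2 → C_1 maps a triangle to the signed sum of its edges. For instance
  ∂[v_0,v_3,v_4] = [v_3,v_4] − [v_0,v_4] + [v_0,v_3],
  ∂[v_1,v_2,v_4] = [v_2,v_4] − [v_1,v_4] + [v_1,v_2].
The resulting 10×10 matrix has rank 6, and its Smith normal form has invariant factors (1,1,1,1,1,1).

The boundary map ∂_3: C_3 → C_2 sends each 3-simplex σ to the alternating sum Σ_i (−1)^i (σ with its i-th vertex removed). For instance
  ∂[v_0,v_1,v_2,v_4] = [v_1,v_2,v_4] − [v_0,v_2,v_4] + [v_0,v_1,v_4] − [v_0,v_1,v_2],
  ∂[v_0,v_1,v_2,v_3] = [v_1,v_2,v_3] − [v_0,v_2,v_3] + [v_0,v_1,v_3] − [v_0,v_1,v_2].
As a 10×5 matrix over Z this has rank 4, with invariant factors (1,1,1,1).

From H_k ≅ ker(∂_k) / im(∂_{k+1}) we obtain:

  H_0: rank C_0 − rank ∂_1 = 5 − 4 = 1, and the invariant factors of ∂_1 are all 1, so H_0 ≅ Z.
  H_1: rank ker ∂_1 − rank ∂_2 = (10 − 4) − 6 = 0, and the invariant factors of ∂_2 are all 1, so H_1 ≅ 0.
  H_2: rank ker ∂_2 − rank ∂_3 = (10 − 6) − 4 = 0, and the invariant factors of ∂_3 are all 1, so H_2 ≅ 0.
  H_3: rank ker ∂_3 − rank ∂_4 = (5 − 4) − 0 = 1, and there is no ∂_4, so H_3 ≅ Z.

(K is a triangulation of the 3-sphere S^3.)

H_0 ≅ Z,  H_1 = 0,  H_2 = 0,  H_3 ≅ Z.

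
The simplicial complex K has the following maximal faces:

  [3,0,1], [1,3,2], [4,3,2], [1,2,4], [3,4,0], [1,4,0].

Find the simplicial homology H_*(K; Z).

H_0 ≅ Z,  H_1 = 0,  H_2 ≅ Z.

Take the total order 0 < 1 < 2 < 3 < 4 on the vertex set. Then K (dimension 2) consists of the simplices:

  0-simplices (5): [0], [1], [2], [3], [4]
  1-simplices (9): [0,1], [0,3], [0,4], [1,2], [1,3], [1,4], [2,3], [2,4], [3,4]
  2-simplices (6): [0,1,3], [0,1,4], [0,3,4], [1,2,3], [1,2,4], [2,3,4]

so the chain groups are C_0 ≅ Z^5, C_1 ≅ Z^9, C_2 ≅ Z^6.

∂_1: C_1 → C_0 is given by ∂[p,q] = [q] − [p].
As a 5×9 matrix over Z this has rank 4, with invariant factors (1,1,1,1).

∂_2: C_2 → C_1 sends each 2-simplex [p,q,r] to [q,r] − [p,r] + [p,q]. For instance
  ∂[0,3,4] = [3,4] − [0,4] + [0,3],
  ∂[2,3,4] = [3,4] − [2,4] + [2,3].
This gives a 9×6 integer matrix of rank 5; reducing to Smith normal form yields diagonal entries (1,1,1,1,1).

Reading off H_k = ker ∂_k / im ∂_{k+1}:

  H_0: rank C_0 − rank ∂_1 = 5 − 4 = 1, and the invariant factors of ∂_1 are all 1, so H_0 = Z.
  H_1: rank ker ∂_1 − rank ∂_2 = (9 − 4) − 5 = 0, and the invariant factors of ∂_2 are all 1, so H_1 = 0.
  H_2: rank ker ∂_2 − rank ∂_3 = (6 − 5) − 0 = 1, and there is no ∂_3, so H_2 = Z.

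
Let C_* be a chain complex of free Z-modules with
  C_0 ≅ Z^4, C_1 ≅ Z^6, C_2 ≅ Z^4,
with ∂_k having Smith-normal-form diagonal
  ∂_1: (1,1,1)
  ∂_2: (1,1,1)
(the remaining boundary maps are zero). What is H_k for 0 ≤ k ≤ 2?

H_0 = Z,  H_1 = 0,  H_2 = Z.

H_0: b_0 = 4 − 0 − 3 = 1; torsion from ∂_1 factors > 1: none. So H_0 = Z.
H_1: b_1 = 6 − 3 − 3 = 0; torsion from ∂_2 factors > 1: none. So H_1 = 0.
H_2: b_2 = 4 − 3 − 0 = 1; torsion from ∂_3 factors > 1: none. So H_2 = Z.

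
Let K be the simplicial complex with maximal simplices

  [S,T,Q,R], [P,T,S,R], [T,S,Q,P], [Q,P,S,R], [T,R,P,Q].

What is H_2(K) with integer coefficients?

H_2 = 0.

Order the vertices as P < Q < R < S < T. Listing each simplex with vertices in this order, K has dimension 3 with simplices:

  0-simplices (5): P, Q, R, S, T
  1-simplices (10): PQ, PR, PS, PT, QR, QS, QT, RS, RT, ST
  2-simplices (10): PQR, PQS, PQT, PRS, PRT, PST, QRS, QRT, QST, RST
  3-simplices (5): PQRS, PQRT, PQST, PRST, QRST

giving chain groups C_0 ≅ Z^5, C_1 ≅ Z^10, C_2 ≅ Z^10, C_3 ≅ Z^5.

Boundary ∂_1: C_1 → C_0 maps an edge to its endpoints' difference, ∂[p,q] = q − p.
The resulting 5×10 matrix has rank 4, and its Smith normal form has invariant factors (1,1,1,1).

Boundary ∂_2: C_2 → C_1 maps a triangle to the signed sum of its edges. For instance
  ∂PQR = QR − PR + PQ,
  ∂RST = ST − RT + RS.
This gives a 10×10 integer matrix of rank 6; reducing to Smith normal form yields diagonal entries (1,1,1,1,1,1).

The boundary map ∂_3: C_3 → C_2 sends each 3-simplex σ to the alternating sum Σ_i (−1)^i (σ with its i-th vertex removed). For instance
  ∂PQST = QST − PST + PQT − PQS,
  ∂PQRT = QRT − PRT + PQT − PQR.
This gives a 10×5 integer matrix of rank 4; reducing to Smith normal form yields diagonal entries (1,1,1,1).

Now H_k = ker ∂_k / im ∂_{k+1}, so:

  H_2: rank ker ∂_2 − rank ∂_3 = (10 − 6) − 4 = 0, and the invariant factors of ∂_3 are all 1, so H_2 = 0.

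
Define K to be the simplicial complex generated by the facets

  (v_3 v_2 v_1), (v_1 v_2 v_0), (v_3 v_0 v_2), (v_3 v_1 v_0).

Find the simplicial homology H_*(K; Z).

Fix the vertex order v_0 < v_1 < v_2 < v_3 and write every simplex with vertices in increasing order. Then dim K = 2 and the simplices of K are:

  0-simplices (4): [v_0], [v_1], [v_2], [v_3]
  1-simplices (6): [v_0,v_1], [v_0,v_2], [v_0,v_3], [v_1,v_2], [v_1,v_3], [v_2,v_3]
  2-simplices (4): [v_0,v_1,v_2], [v_0,v_1,v_3], [v_0,v_2,v_3], [v_1,v_2,v_3]

so the chain groups are C_0 ≅ Z^4, C_1 ≅ Z^6, C_2 ≅ Z^4.

Boundary ∂_1: C_1 → C_0 maps an edge to its endpoints' difference, ∂[p,q] = q − p. For instance
  ∂[v_1,v_2] = [v_2] − [v_1].
The 4×6 boundary matrix has rank 3 and Smith normal form diag(1,1,1).

The boundary map ∂_2: C_2 → C_1 maps a triangle to the signed sum of its edges. For instance
  ∂[v_0,v_2,v_3] = [v_2,v_3] − [v_0,v_3] + [v_0,v_2],
  ∂[v_0,v_1,v_3] = [v_1,v_3] − [v_0,v_3] + [v_0,v_1].
This gives a 6×4 integer matrix of rank 3; reducing to Smith normal form yields diagonal entries (1,1,1).

Now H_k = ker ∂_k / im ∂_{k+1}, so:

  H_0: rank C_0 − rank ∂_1 = 4 − 3 = 1, and the invariant factors of ∂_1 are all 1, so H_0 ≅ Z.
  H_1: rank ker ∂_1 − rank ∂_2 = (6 − 3) − 3 = 0, and the invariant factors of ∂_2 are all 1, so H_1 ≅ 0.
  H_2: rank ker ∂_2 − rank ∂_3 = (4 − 3) − 0 = 1, and there is no ∂_3, so H_2 ≅ Z.

As a check, the Euler characteristic is 4 − 6 + 4 = 2, which agrees with 1 − 0 + 1 = 2.
(K is a triangulation of the 2-sphere S^2.)

H_0 = Z,  H_1 = 0,  H_2 = Z.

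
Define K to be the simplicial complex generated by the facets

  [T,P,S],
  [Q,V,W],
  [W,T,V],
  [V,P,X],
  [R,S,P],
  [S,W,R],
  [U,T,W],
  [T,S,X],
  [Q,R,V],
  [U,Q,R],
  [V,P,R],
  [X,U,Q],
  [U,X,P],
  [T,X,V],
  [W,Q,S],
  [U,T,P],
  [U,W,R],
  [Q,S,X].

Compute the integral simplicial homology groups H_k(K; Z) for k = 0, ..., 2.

H_0 ≅ Z,  H_1 ≅ Z ⊕ Z/2,  H_2 = 0.

We work with the vertex ordering P < Q < R < S < T < U < V < W < X. The simplices of K, each written with vertices in increasing order, are:

  0-simplices (9): P, Q, R, S, T, U, V, W, X
  1-simplices (27): PR, PS, PT, PU, PV, PX, QR, QS, QU, QV, QW, QX, RS, RU, RV, RW, ST, SW, SX, TU, TV, TW, TX, UW, UX, VW, VX
  2-simplices (18): PRS, PRV, PST, PTU, PUX, PVX, QRU, QRV, QSW, QSX, QUX, QVW, RSW, RUW, STX, TUW, TVW, TVX

Hence C_0 ≅ Z^9, C_1 ≅ Z^27, C_2 ≅ Z^18.

∂_1: C_1 → C_0 sends each edge [p,q] (with p < q) to q − p. For instance
  ∂TU = U − T.
This gives a 9×27 integer matrix of rank 8; reducing to Smith normal form yields diagonal entries (1,1,1,1,1,1,1,1).

∂_2: C_2 → C_1 acts by ∂[p,q,r] = [q,r] − [p,r] + [p,q]. For instance
  ∂PUX = UX − PX + PU,
  ∂QRV = RV − QV + QR.
This gives a 27×18 integer matrix of rank 18; reducing to Smith normal form yields diagonal entries (1,1,1,1,1,1,1,1,1,1,1,1,1,1,1,1,1,2).

Reading off H_k = ker ∂_k / im ∂_{k+1}:

  H_0: rank C_0 − rank ∂_1 = 9 − 8 = 1, and the invariant factors of ∂_1 are all 1, so H_0 ≅ Z.
  H_1: rank ker ∂_1 − rank ∂_2 = (27 − 8) − 18 = 1, and ∂_2 has invariant factor 2 > 1, so H_1 ≅ Z ⊕ Z/2.
  H_2: rank ker ∂_2 − rank ∂_3 = (18 − 18) − 0 = 0, and there is no ∂_3, so H_2 ≅ 0.

As a check, the Euler characteristic is 9 − 27 + 18 = 0, which agrees with 1 − 1 + 0 = 0.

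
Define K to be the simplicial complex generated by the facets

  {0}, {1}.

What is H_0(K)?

H_0 = Z^2.

Take the total order 0 < 1 on the vertex set. Then K (dimension 0) consists of the simplices:

  0-simplices (2): [0], [1]

so the chain groups are C_0 ≅ Z^2.

From H_k ≅ ker(∂_k) / im(∂_{k+1}) we obtain:

  H_0: rank C_0 − rank ∂_1 = 2 − 0 = 2, and there is no ∂_1, so H_0 = Z^2.

(K is a triangulation of a set of 2 points.)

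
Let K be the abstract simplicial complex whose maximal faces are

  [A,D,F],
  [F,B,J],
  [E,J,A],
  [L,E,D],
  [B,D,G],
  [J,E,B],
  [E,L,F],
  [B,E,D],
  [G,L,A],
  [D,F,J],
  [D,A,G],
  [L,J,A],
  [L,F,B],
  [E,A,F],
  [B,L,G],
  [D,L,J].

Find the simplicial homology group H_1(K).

Take the total order A < B < D < E < F < G < J < L on the vertex set. Then K (dimension 2) consists of the simplices:

  0-simplices (8): A, B, D, E, F, G, J, L
  1-simplices (24): AD, AE, AF, AG, AJ, AL, BD, BE, BF, BG, BJ, BL, DE, DF, DG, DJ, DL, EF, EJ, EL, FJ, FL, GL, JL
  2-simplices (16): ADF, ADG, AEF, AEJ, AGL, AJL, BDE, BDG, BEJ, BFJ, BFL, BGL, DEL, DFJ, DJL, EFL

so the chain groups are C_0 ≅ Z^8, C_1 ≅ Z^24, C_2 ≅ Z^16.

Boundary ∂_1: C_1 → C_0 maps an edge to its endpoints' difference, ∂[p,q] = q − p.
This gives a 8×24 integer matrix of rank 7; reducing to Smith normal form yields diagonal entries (1,1,1,1,1,1,1).

Boundary ∂_2: C_2 → C_1 sends each 2-simplex [p,q,r] to [q,r] − [p,r] + [p,q]. For instance
  ∂AGL = GL − AL + AG,
  ∂AEJ = EJ − AJ + AE.
As a 24×16 matrix over Z this has rank 15, with invariant factors (1,1,1,1,1,1,1,1,1,1,1,1,1,1,1).

Reading off H_k = ker ∂_k / im ∂_{k+1}:

  H_1: rank ker ∂_1 − rank ∂_2 = (24 − 7) − 15 = 2, and the invariant factors of ∂_2 are all 1, so H_1 = Z^2.

(K is a triangulation of the torus T^2.)

H_1 = Z^2.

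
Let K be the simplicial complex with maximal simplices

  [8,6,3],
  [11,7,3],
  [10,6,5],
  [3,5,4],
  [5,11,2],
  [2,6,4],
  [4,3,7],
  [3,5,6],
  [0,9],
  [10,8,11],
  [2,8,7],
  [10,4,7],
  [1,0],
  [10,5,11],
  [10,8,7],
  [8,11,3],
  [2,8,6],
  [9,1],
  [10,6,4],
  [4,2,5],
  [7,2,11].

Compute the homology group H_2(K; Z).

Fix the vertex order 0 < 1 < 2 < 3 < 4 < 5 < 6 < 7 < 8 < 9 < 10 < 11 and write every simplex with vertices in increasing order. Then dim K = 2 and the simplices of K are:

  0-simplices (12): [0], [1], [2], [3], [4], [5], [6], [7], [8], [9], [10], [11]
  1-simplices (30): (30 of them)
  2-simplices (18): (18 of them)

so the chain groups are C_0 ≅ Z^12, C_1 ≅ Z^30, C_2 ≅ Z^18.

The boundary map ∂_1: C_1 → C_0 sends each edge [p,q] (with p < q) to q − p.
The resulting 12×30 matrix has rank 10, and its Smith normal form has invariant factors (1,1,1,1,1,1,1,1,1,1).

The boundary map ∂_2: C_2 → C_1 sends each 2-simplex [p,q,r] to [q,r] − [p,r] + [p,q]. For instance
  ∂[2,5,11] = [5,11] − [2,11] + [2,5],
  ∂[7,8,10] = [8,10] − [7,10] + [7,8].
The resulting 30×18 matrix has rank 18, and its Smith normal form has invariant factors (1,1,1,1,1,1,1,1,1,1,1,1,1,1,1,1,1,2).

Computing H_k = (kernel of ∂_k) / (image of ∂_{k+1}):

  H_2: rank ker ∂_2 − rank ∂_3 = (18 − 18) − 0 = 0, and there is no ∂_3, so H_2 = 0.

(K is a triangulation of the disjoint union of the Klein bottle and the circle S^1.)

H_2 ≅ 0.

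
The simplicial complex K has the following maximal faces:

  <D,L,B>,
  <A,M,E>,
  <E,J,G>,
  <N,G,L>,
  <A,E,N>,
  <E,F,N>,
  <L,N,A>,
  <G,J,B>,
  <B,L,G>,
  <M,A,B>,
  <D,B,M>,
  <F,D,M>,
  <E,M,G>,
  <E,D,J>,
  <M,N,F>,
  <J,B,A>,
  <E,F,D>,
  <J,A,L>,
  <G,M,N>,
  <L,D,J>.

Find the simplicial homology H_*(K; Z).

H_0 = Z,  H_1 = Z ⊕ Z_2,  H_2 = 0.

Fix the vertex order A < B < D < E < F < G < J < L < M < N and write every simplex with vertices in increasing order. Then dim K = 2 and the simplices of K are:

  0-simplices (10): A, B, D, E, F, G, J, L, M, N
  1-simplices (30): AB, AE, AJ, AL, AM, AN, BD, BG, BJ, BL, BM, DE, DF, DJ, DL, DM, EF, EG, EJ, EM, EN, FM, FN, GJ, GL, GM, GN, JL, LN, MN
  2-simplices (20): ABJ, ABM, AEM, AEN, AJL, ALN, BDL, BDM, BGJ, BGL, DEF, DEJ, DFM, DJL, EFN, EGJ, EGM, FMN, GLN, GMN

Hence C_0 ≅ Z^10, C_1 ≅ Z^30, C_2 ≅ Z^20.

Boundary ∂_1: C_1 → C_0 sends each edge [p,q] (with p < q) to q − p.
As a 10×30 matrix over Z this has rank 9, with invariant factors (1,1,1,1,1,1,1,1,1).

∂_2: C_2 → C_1 acts by ∂[p,q,r] = [q,r] − [p,r] + [p,q]. For instance
  ∂DEF = EF − DF + DE,
  ∂FMN = MN − FN + FM.
The 30×20 boundary matrix has rank 20 and Smith normal form diag(1,1,1,1,1,1,1,1,1,1,1,1,1,1,1,1,1,1,1,2).

From H_k ≅ ker(∂_k) / im(∂_{k+1}) we obtain:

  H_0: rank C_0 − rank ∂_1 = 10 − 9 = 1, and the invariant factors of ∂_1 are all 1, so H_0 = Z.
  H_1: rank ker ∂_1 − rank ∂_2 = (30 − 9) − 20 = 1, and ∂_2 has invariant factor 2 > 1, so H_1 = Z ⊕ Z_2.
  H_2: rank ker ∂_2 − rank ∂_3 = (20 − 20) − 0 = 0, and there is no ∂_3, so H_2 = 0.

As a check, the Euler characteristic is 10 − 30 + 20 = 0, which agrees with 1 − 1 + 0 = 0.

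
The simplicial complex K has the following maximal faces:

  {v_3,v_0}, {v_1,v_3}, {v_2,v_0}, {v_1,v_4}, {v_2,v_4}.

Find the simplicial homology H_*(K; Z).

We work with the vertex ordering v_0 < v_1 < v_2 < v_3 < v_4. The simplices of K, each written with vertices in increasing order, are:

  0-simplices (5): [v_0], [v_1], [v_2], [v_3], [v_4]
  1-simplices (5): [v_0,v_2], [v_0,v_3], [v_1,v_3], [v_1,v_4], [v_2,v_4]

Hence C_0 ≅ Z^5, C_1 ≅ Z^5.

∂_1: C_1 → C_0 maps an edge to its endpoints' difference, ∂[p,q] = q − p.
As a 5×5 matrix over Z this has rank 4, with invariant factors (1,1,1,1).

Computing H_k = (kernel of ∂_k) / (image of ∂_{k+1}):

  H_0: rank C_0 − rank ∂_1 = 5 − 4 = 1, and the invariant factors of ∂_1 are all 1, so H_0 = Z.
  H_1: rank ker ∂_1 − rank ∂_2 = (5 − 4) − 0 = 1, and there is no ∂_2, so H_1 = Z.

(K is a triangulation of the circle S^1.)

H_0 = Z,  H_1 = Z.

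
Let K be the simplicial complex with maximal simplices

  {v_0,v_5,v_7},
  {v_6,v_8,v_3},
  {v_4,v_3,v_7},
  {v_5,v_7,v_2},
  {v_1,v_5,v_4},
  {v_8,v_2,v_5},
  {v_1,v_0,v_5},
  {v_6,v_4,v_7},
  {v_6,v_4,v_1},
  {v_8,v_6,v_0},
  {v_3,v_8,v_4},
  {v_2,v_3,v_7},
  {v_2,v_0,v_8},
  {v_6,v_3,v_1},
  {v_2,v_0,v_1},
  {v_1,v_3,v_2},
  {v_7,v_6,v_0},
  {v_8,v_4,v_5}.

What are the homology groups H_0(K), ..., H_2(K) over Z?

Fix the vertex order v_0 < v_1 < v_2 < v_3 < v_4 < v_5 < v_6 < v_7 < v_8 and write every simplex with vertices in increasing order. Then dim K = 2 and the simplices of K are:

  0-simplices (9): [v_0], [v_1], [v_2], [v_3], [v_4], [v_5], [v_6], [v_7], [v_8]
  1-simplices (27): (27 of them)
  2-simplices (18): (18 of them)

giving chain groups C_0 ≅ Z^9, C_1 ≅ Z^27, C_2 ≅ Z^18.

Boundary ∂_1: C_1 → C_0 sends each edge [p,q] (with p < q) to q − p. For instance
  ∂[v_4,v_6] = [v_6] − [v_4].
As a 9×27 matrix over Z this has rank 8, with invariant factors (1,1,1,1,1,1,1,1).

Boundary ∂_2: C_2 → C_1 maps a triangle to the signed sum of its edges. For instance
  ∂[v_4,v_5,v_8] = [v_5,v_8] − [v_4,v_8] + [v_4,v_5],
  ∂[v_2,v_5,v_8] = [v_5,v_8] − [v_2,v_8] + [v_2,v_5].
As a 27×18 matrix over Z this has rank 18, with invariant factors (1,1,1,1,1,1,1,1,1,1,1,1,1,1,1,1,1,2).

Computing H_k = (kernel of ∂_k) / (image of ∂_{k+1}):

  H_0: rank C_0 − rank ∂_1 = 9 − 8 = 1, and the invariant factors of ∂_1 are all 1, so H_0 ≅ Z.
  H_1: rank ker ∂_1 − rank ∂_2 = (27 − 8) − 18 = 1, and ∂_2 has invariant factor 2 > 1, so H_1 ≅ Z × Z/2.
  H_2: rank ker ∂_2 − rank ∂_3 = (18 − 18) − 0 = 0, and there is no ∂_3, so H_2 ≅ 0.

As a check, the Euler characteristic is 9 − 27 + 18 = 0, which agrees with 1 − 1 + 0 = 0.

H_0 = Z,  H_1 = Z × Z/2,  H_2 = 0.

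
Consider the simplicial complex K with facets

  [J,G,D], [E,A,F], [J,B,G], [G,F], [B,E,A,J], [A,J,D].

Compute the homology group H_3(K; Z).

Order the vertices as A < B < D < E < F < G < J. Listing each simplex with vertices in this order, K has dimension 3 with simplices:

  0-simplices (7): A, B, D, E, F, G, J
  1-simplices (14): AB, AD, AE, AF, AJ, BE, BG, BJ, DG, DJ, EF, EJ, FG, GJ
  2-simplices (8): ABE, ABJ, ADJ, AEF, AEJ, BEJ, BGJ, DGJ
  3-simplices (1): ABEJ

so the chain groups are C_0 ≅ Z^7, C_1 ≅ Z^14, C_2 ≅ Z^8, C_3 ≅ Z^1.

Boundary ∂_1: C_1 → C_0 maps an edge to its endpoints' difference, ∂[p,q] = q − p. For instance
  ∂BJ = J − B.
As a 7×14 matrix over Z this has rank 6, with invariant factors (1,1,1,1,1,1).

The boundary map ∂_2: C_2 → C_1 maps a triangle to the signed sum of its edges. For instance
  ∂AEF = EF − AF + AE,
  ∂BEJ = EJ − BJ + BE.
This gives a 14×8 integer matrix of rank 7; reducing to Smith normal form yields diagonal entries (1,1,1,1,1,1,1).

The boundary map ∂_3: C_3 → C_2 sends each 3-simplex σ to the alternating sum Σ_i (−1)^i (σ with its i-th vertex removed). For instance
  ∂ABEJ = BEJ − AEJ + ABJ − ABE.
This gives a 8×1 integer matrix of rank 1; reducing to Smith normal form yields diagonal entries (1).

Now H_k = ker ∂_k / im ∂_{k+1}, so:

  H_3: rank ker ∂_3 − rank ∂_4 = (1 − 1) − 0 = 0, and there is no ∂_4, so H_3 ≅ 0.

H_3 = 0.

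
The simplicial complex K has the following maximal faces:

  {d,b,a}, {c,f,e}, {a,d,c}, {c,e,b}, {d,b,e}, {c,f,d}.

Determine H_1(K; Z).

H_1 = Z.

K has 6 vertices, 12 edges, 6 triangles.
rank ∂_1 = 5, rank ∂_2 = 6 ⇒ b_1 = 12 − 5 − 6 = 1; all invariant factors of ∂_2 are 1 so no torsion. So H_1 ≅ Z.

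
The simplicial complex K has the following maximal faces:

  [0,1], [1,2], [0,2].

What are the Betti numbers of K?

K has 3 vertices, 3 edges.
rank ∂_0 = 0, rank ∂_1 = 2 ⇒ b_0 = 3 − 0 − 2 = 1; all invariant factors of ∂_1 are 1 so no torsion. So H_0 ≅ Z.
rank ∂_1 = 2, rank ∂_2 = 0 ⇒ b_1 = 3 − 2 − 0 = 1. So H_1 ≅ Z.

b_0 = 1, b_1 = 1.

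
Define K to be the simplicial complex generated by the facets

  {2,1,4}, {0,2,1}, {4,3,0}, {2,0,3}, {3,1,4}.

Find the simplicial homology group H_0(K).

Fix the vertex order 0 < 1 < 2 < 3 < 4 and write every simplex with vertices in increasing order. Then dim K = 2 and the simplices of K are:

  0-simplices (5): [0], [1], [2], [3], [4]
  1-simplices (10): [0,1], [0,2], [0,3], [0,4], [1,2], [1,3], [1,4], [2,3], [2,4], [3,4]
  2-simplices (5): [0,1,2], [0,2,3], [0,3,4], [1,2,4], [1,3,4]

giving chain groups C_0 ≅ Z^5, C_1 ≅ Z^10, C_2 ≅ Z^5.

The boundary map ∂_1: C_1 → C_0 sends each edge [p,q] (with p < q) to q − p. For instance
  ∂[2,3] = [3] − [2].
The 5×10 boundary matrix has rank 4 and Smith normal form diag(1,1,1,1).

∂_2: C_2 → C_1 acts by ∂[p,q,r] = [q,r] − [p,r] + [p,q]. For instance
  ∂[0,2,3] = [2,3] − [0,3] + [0,2],
  ∂[1,2,4] = [2,4] − [1,4] + [1,2].
This gives a 10×5 integer matrix of rank 5; reducing to Smith normal form yields diagonal entries (1,1,1,1,1).

Now H_k = ker ∂_k / im ∂_{k+1}, so:

  H_0: rank C_0 − rank ∂_1 = 5 − 4 = 1, and the invariant factors of ∂_1 are all 1, so H_0 ≅ Z.

(K is a triangulation of the Möbius band.)

H_0 = Z.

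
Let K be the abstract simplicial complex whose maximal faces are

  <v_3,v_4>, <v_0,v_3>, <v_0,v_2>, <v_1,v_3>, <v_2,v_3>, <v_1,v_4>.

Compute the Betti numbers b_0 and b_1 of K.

b_0 = 1, b_1 = 2.

We work with the vertex ordering v_0 < v_1 < v_2 < v_3 < v_4. The simplices of K, each written with vertices in increasing order, are:

  0-simplices (5): [v_0], [v_1], [v_2], [v_3], [v_4]
  1-simplices (6): [v_0,v_2], [v_0,v_3], [v_1,v_3], [v_1,v_4], [v_2,v_3], [v_3,v_4]

Hence C_0 ≅ Z^5, C_1 ≅ Z^6.

The boundary map ∂_1: C_1 → C_0 maps an edge to its endpoints' difference, ∂[p,q] = q − p. For instance
  ∂[v_2,v_3] = [v_3] − [v_2].
This gives a 5×6 integer matrix of rank 4; reducing to Smith normal form yields diagonal entries (1,1,1,1).

From H_k ≅ ker(∂_k) / im(∂_{k+1}) we obtain:

  H_0: rank C_0 − rank ∂_1 = 5 − 4 = 1, and the invariant factors of ∂_1 are all 1, so H_0 = Z.
  H_1: rank ker ∂_1 − rank ∂_2 = (6 − 4) − 0 = 2, and there is no ∂_2, so H_1 = Z^2.

(K is a triangulation of a wedge of 2 circles.)

Hence the Betti numbers are b_0 = 1, b_1 = 2.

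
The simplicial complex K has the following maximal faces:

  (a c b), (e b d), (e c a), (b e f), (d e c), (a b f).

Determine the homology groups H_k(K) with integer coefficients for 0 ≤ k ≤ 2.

H_0 = Z,  H_1 = Z,  H_2 = 0.

Take the total order a < b < c < d < e < f on the vertex set. Then K (dimension 2) consists of the simplices:

  0-simplices (6): a, b, c, d, e, f
  1-simplices (12): ab, ac, ae, af, bc, bd, be, bf, cd, ce, de, ef
  2-simplices (6): abc, abf, ace, bde, bef, cde

giving chain groups C_0 ≅ Z^6, C_1 ≅ Z^12, C_2 ≅ Z^6.

The boundary map ∂_1: C_1 → C_0 sends each edge [p,q] (with p < q) to q − p. For instance
  ∂cd = d − c.
This gives a 6×12 integer matrix of rank 5; reducing to Smith normal form yields diagonal entries (1,1,1,1,1).

Boundary ∂_2: C_2 → C_1 acts by ∂[p,q,r] = [q,r] − [p,r] + [p,q]. For instance
  ∂abc = bc − ac + ab,
  ∂bde = de − be + bd.
The 12×6 boundary matrix has rank 6 and Smith normal form diag(1,1,1,1,1,1).

Reading off H_k = ker ∂_k / im ∂_{k+1}:

  H_0: rank C_0 − rank ∂_1 = 6 − 5 = 1, and the invariant factors of ∂_1 are all 1, so H_0 = Z.
  H_1: rank ker ∂_1 − rank ∂_2 = (12 − 5) − 6 = 1, and the invariant factors of ∂_2 are all 1, so H_1 = Z.
  H_2: rank ker ∂_2 − rank ∂_3 = (6 − 6) − 0 = 0, and there is no ∂_3, so H_2 = 0.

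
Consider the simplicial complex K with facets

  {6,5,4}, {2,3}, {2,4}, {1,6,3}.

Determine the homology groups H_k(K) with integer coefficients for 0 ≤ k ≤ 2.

H_0 ≅ Z,  H_1 ≅ Z,  H_2 = 0.

Fix the vertex order 1 < 2 < 3 < 4 < 5 < 6 and write every simplex with vertices in increasing order. Then dim K = 2 and the simplices of K are:

  0-simplices (6): [1], [2], [3], [4], [5], [6]
  1-simplices (8): [1,3], [1,6], [2,3], [2,4], [3,6], [4,5], [4,6], [5,6]
  2-simplices (2): [1,3,6], [4,5,6]

so the chain groups are C_0 ≅ Z^6, C_1 ≅ Z^8, C_2 ≅ Z^2.

The boundary map ∂_1: C_1 → C_0 sends each edge [p,q] (with p < q) to q − p. For instance
  ∂[1,6] = [6] − [1].
The resulting 6×8 matrix has rank 5, and its Smith normal form has invariant factors (1,1,1,1,1).

Boundary ∂_2: C_2 → C_1 acts by ∂[p,q,r] = [q,r] − [p,r] + [p,q]. For instance
  ∂[1,3,6] = [3,6] − [1,6] + [1,3],
  ∂[4,5,6] = [5,6] − [4,6] + [4,5].
The resulting 8×2 matrix has rank 2, and its Smith normal form has invariant factors (1,1).

From H_k ≅ ker(∂_k) / im(∂_{k+1}) we obtain:

  H_0: rank C_0 − rank ∂_1 = 6 − 5 = 1, and the invariant factors of ∂_1 are all 1, so H_0 ≅ Z.
  H_1: rank ker ∂_1 − rank ∂_2 = (8 − 5) − 2 = 1, and the invariant factors of ∂_2 are all 1, so H_1 ≅ Z.
  H_2: rank ker ∂_2 − rank ∂_3 = (2 − 2) − 0 = 0, and there is no ∂_3, so H_2 ≅ 0.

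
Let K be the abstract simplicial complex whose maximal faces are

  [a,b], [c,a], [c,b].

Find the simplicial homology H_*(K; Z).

H_0 = Z,  H_1 = Z.

Fix the vertex order a < b < c and write every simplex with vertices in increasing order. Then dim K = 1 and the simplices of K are:

  0-simplices (3): a, b, c
  1-simplices (3): ab, ac, bc

giving chain groups C_0 ≅ Z^3, C_1 ≅ Z^3.

∂_1: C_1 → C_0 maps an edge to its endpoints' difference, ∂[p,q] = q − p.
As a 3×3 matrix over Z this has rank 2, with invariant factors (1,1).

From H_k ≅ ker(∂_k) / im(∂_{k+1}) we obtain:

  H_0: rank C_0 − rank ∂_1 = 3 − 2 = 1, and the invariant factors of ∂_1 are all 1, so H_0 = Z.
  H_1: rank ker ∂_1 − rank ∂_2 = (3 − 2) − 0 = 1, and there is no ∂_2, so H_1 = Z.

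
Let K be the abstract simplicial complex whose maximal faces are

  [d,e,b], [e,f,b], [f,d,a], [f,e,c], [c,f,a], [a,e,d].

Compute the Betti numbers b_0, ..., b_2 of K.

b_0 = 1, b_1 = 1, b_2 = 0.

We work with the vertex ordering a < b < c < d < e < f. The simplices of K, each written with vertices in increasing order, are:

  0-simplices (6): a, b, c, d, e, f
  1-simplices (12): ac, ad, ae, af, bd, be, bf, ce, cf, de, df, ef
  2-simplices (6): acf, ade, adf, bde, bef, cef

so the chain groups are C_0 ≅ Z^6, C_1 ≅ Z^12, C_2 ≅ Z^6.

Boundary ∂_1: C_1 → C_0 is given by ∂[p,q] = [q] − [p]. For instance
  ∂ac = c − a.
This gives a 6×12 integer matrix of rank 5; reducing to Smith normal form yields diagonal entries (1,1,1,1,1).

The boundary map ∂_2: C_2 → C_1 sends each 2-simplex [p,q,r] to [q,r] − [p,r] + [p,q]. For instance
  ∂ade = de − ae + ad,
  ∂acf = cf − af + ac.
This gives a 12×6 integer matrix of rank 6; reducing to Smith normal form yields diagonal entries (1,1,1,1,1,1).

From H_k ≅ ker(∂_k) / im(∂_{k+1}) we obtain:

  H_0: rank C_0 − rank ∂_1 = 6 − 5 = 1, and the invariant factors of ∂_1 are all 1, so H_0 = Z.
  H_1: rank ker ∂_1 − rank ∂_2 = (12 − 5) − 6 = 1, and the invariant factors of ∂_2 are all 1, so H_1 = Z.
  H_2: rank ker ∂_2 − rank ∂_3 = (6 − 6) − 0 = 0, and there is no ∂_3, so H_2 = 0.

(K is a triangulation of the cylinder S^1 x I.)

Hence the Betti numbers are b_0 = 1, b_1 = 1, b_2 = 0.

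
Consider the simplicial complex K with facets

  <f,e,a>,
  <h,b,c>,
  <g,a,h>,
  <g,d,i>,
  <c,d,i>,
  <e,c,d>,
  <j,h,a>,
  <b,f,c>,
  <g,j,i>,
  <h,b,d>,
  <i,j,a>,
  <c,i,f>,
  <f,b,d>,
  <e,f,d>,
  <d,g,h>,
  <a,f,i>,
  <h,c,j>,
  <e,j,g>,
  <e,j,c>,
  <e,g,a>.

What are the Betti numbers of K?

Take the total order a < b < c < d < e < f < g < h < i < j on the vertex set. Then K (dimension 2) consists of the simplices:

  0-simplices (10): a, b, c, d, e, f, g, h, i, j
  1-simplices (30): ae, af, ag, ah, ai, aj, bc, bd, bf, bh, cd, ce, cf, ch, ci, cj, de, df, dg, dh, di, ef, eg, ej, fi, gh, gi, gj, hj, ij
  2-simplices (20): aef, aeg, afi, agh, ahj, aij, bcf, bch, bdf, bdh, cde, cdi, cej, cfi, chj, def, dgh, dgi, egj, gij

giving chain groups C_0 ≅ Z^10, C_1 ≅ Z^30, C_2 ≅ Z^20.

Boundary ∂_1: C_1 → C_0 maps an edge to its endpoints' difference, ∂[p,q] = q − p. For instance
  ∂dh = h − d.
This gives a 10×30 integer matrix of rank 9; reducing to Smith normal form yields diagonal entries (1,1,1,1,1,1,1,1,1).

∂_2: C_2 → C_1 acts by ∂[p,q,r] = [q,r] − [p,r] + [p,q]. For instance
  ∂cfi = fi − ci + cf,
  ∂chj = hj − cj + ch.
This gives a 30×20 integer matrix of rank 20; reducing to Smith normal form yields diagonal entries (1,1,1,1,1,1,1,1,1,1,1,1,1,1,1,1,1,1,1,2).

Now H_k = ker ∂_k / im ∂_{k+1}, so:

  H_0: rank C_0 − rank ∂_1 = 10 − 9 = 1, and the invariant factors of ∂_1 are all 1, so H_0 ≅ Z.
  H_1: rank ker ∂_1 − rank ∂_2 = (30 − 9) − 20 = 1, and ∂_2 has invariant factor 2 > 1, so H_1 ≅ Z ⊕ Z/2Z.
  H_2: rank ker ∂_2 − rank ∂_3 = (20 − 20) − 0 = 0, and there is no ∂_3, so H_2 ≅ 0.

Hence the Betti numbers are b_0 = 1, b_1 = 1, b_2 = 0.

b_0 = 1, b_1 = 1, b_2 = 0.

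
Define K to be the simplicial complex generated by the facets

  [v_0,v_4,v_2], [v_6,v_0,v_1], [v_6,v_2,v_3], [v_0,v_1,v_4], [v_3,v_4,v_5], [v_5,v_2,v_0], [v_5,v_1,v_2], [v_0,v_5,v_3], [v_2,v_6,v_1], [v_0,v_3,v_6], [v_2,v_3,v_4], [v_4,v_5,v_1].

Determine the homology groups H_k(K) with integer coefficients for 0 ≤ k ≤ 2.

We work with the vertex ordering v_0 < v_1 < v_2 < v_3 < v_4 < v_5 < v_6. The simplices of K, each written with vertices in increasing order, are:

  0-simplices (7): [v_0], [v_1], [v_2], [v_3], [v_4], [v_5], [v_6]
  1-simplices (18): (18 of them)
  2-simplices (12): (12 of them)

Hence C_0 ≅ Z^7, C_1 ≅ Z^18, C_2 ≅ Z^12.

∂_1: C_1 → C_0 sends each edge [p,q] (with p < q) to q − p.
As a 7×18 matrix over Z this has rank 6, with invariant factors (1,1,1,1,1,1).

∂_2: C_2 → C_1 maps a triangle to the signed sum of its edges. For instance
  ∂[v_0,v_3,v_6] = [v_3,v_6] − [v_0,v_6] + [v_0,v_3],
  ∂[v_1,v_2,v_6] = [v_2,v_6] − [v_1,v_6] + [v_1,v_2].
The resulting 18×12 matrix has rank 12, and its Smith normal form has invariant factors (1,1,1,1,1,1,1,1,1,1,1,2).

Reading off H_k = ker ∂_k / im ∂_{k+1}:

  H_0: rank C_0 − rank ∂_1 = 7 − 6 = 1, and the invariant factors of ∂_1 are all 1, so H_0 = Z.
  H_1: rank ker ∂_1 − rank ∂_2 = (18 − 6) − 12 = 0, and ∂_2 has invariant factor 2 > 1, so H_1 = Z_2.
  H_2: rank ker ∂_2 − rank ∂_3 = (12 − 12) − 0 = 0, and there is no ∂_3, so H_2 = 0.

H_0 ≅ Z,  H_1 ≅ Z_2,  H_2 = 0.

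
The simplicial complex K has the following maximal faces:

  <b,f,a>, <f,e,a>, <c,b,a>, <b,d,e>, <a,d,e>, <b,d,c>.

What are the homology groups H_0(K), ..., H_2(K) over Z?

Order the vertices as a < b < c < d < e < f. Listing each simplex with vertices in this order, K has dimension 2 with simplices:

  0-simplices (6): a, b, c, d, e, f
  1-simplices (12): ab, ac, ad, ae, af, bc, bd, be, bf, cd, de, ef
  2-simplices (6): abc, abf, ade, aef, bcd, bde

Hence C_0 ≅ Z^6, C_1 ≅ Z^12, C_2 ≅ Z^6.

∂_1: C_1 → C_0 maps an edge to its endpoints' difference, ∂[p,q] = q − p.
This gives a 6×12 integer matrix of rank 5; reducing to Smith normal form yields diagonal entries (1,1,1,1,1).

Boundary ∂_2: C_2 → C_1 maps a triangle to the signed sum of its edges. For instance
  ∂abc = bc − ac + ab,
  ∂abf = bf − af + ab.
The 12×6 boundary matrix has rank 6 and Smith normal form diag(1,1,1,1,1,1).

Now H_k = ker ∂_k / im ∂_{k+1}, so:

  H_0: rank C_0 − rank ∂_1 = 6 − 5 = 1, and the invariant factors of ∂_1 are all 1, so H_0 = Z.
  H_1: rank ker ∂_1 − rank ∂_2 = (12 − 5) − 6 = 1, and the invariant factors of ∂_2 are all 1, so H_1 = Z.
  H_2: rank ker ∂_2 − rank ∂_3 = (6 − 6) − 0 = 0, and there is no ∂_3, so H_2 = 0.

H_0 = Z,  H_1 = Z,  H_2 = 0.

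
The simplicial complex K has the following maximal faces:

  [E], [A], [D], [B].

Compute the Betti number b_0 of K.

Order the vertices as A < B < D < E. Listing each simplex with vertices in this order, K has dimension 0 with simplices:

  0-simplices (4): A, B, D, E

so the chain groups are C_0 ≅ Z^4.

Reading off H_k = ker ∂_k / im ∂_{k+1}:

  H_0: rank C_0 − rank ∂_1 = 4 − 0 = 4, and there is no ∂_1, so H_0 ≅ Z^4.

Hence the Betti numbers are b_0 = 4.

b_0 = 4.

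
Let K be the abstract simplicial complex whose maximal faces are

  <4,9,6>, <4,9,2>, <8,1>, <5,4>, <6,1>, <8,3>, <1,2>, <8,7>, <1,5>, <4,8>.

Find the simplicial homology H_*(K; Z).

Order the vertices as 1 < 2 < 3 < 4 < 5 < 6 < 7 < 8 < 9. Listing each simplex with vertices in this order, K has dimension 2 with simplices:

  0-simplices (9): [1], [2], [3], [4], [5], [6], [7], [8], [9]
  1-simplices (13): [1,2], [1,5], [1,6], [1,8], [2,4], [2,9], [3,8], [4,5], [4,6], [4,8], [4,9], [6,9], [7,8]
  2-simplices (2): [2,4,9], [4,6,9]

so the chain groups are C_0 ≅ Z^9, C_1 ≅ Z^13, C_2 ≅ Z^2.

The boundary map ∂_1: C_1 → C_0 is given by ∂[p,q] = [q] − [p].
This gives a 9×13 integer matrix of rank 8; reducing to Smith normal form yields diagonal entries (1,1,1,1,1,1,1,1).

∂_2: C_2 → C_1 acts by ∂[p,q,r] = [q,r] − [p,r] + [p,q]. For instance
  ∂[4,6,9] = [6,9] − [4,9] + [4,6],
  ∂[2,4,9] = [4,9] − [2,9] + [2,4].
The 13×2 boundary matrix has rank 2 and Smith normal form diag(1,1).

Reading off H_k = ker ∂_k / im ∂_{k+1}:

  H_0: rank C_0 − rank ∂_1 = 9 − 8 = 1, and the invariant factors of ∂_1 are all 1, so H_0 ≅ Z.
  H_1: rank ker ∂_1 − rank ∂_2 = (13 − 8) − 2 = 3, and the invariant factors of ∂_2 are all 1, so H_1 ≅ Z^3.
  H_2: rank ker ∂_2 − rank ∂_3 = (2 − 2) − 0 = 0, and there is no ∂_3, so H_2 ≅ 0.

As a check, the Euler characteristic is 9 − 13 + 2 = -2, which agrees with 1 − 3 + 0 = -2.

H_0 ≅ Z,  H_1 ≅ Z^3,  H_2 = 0.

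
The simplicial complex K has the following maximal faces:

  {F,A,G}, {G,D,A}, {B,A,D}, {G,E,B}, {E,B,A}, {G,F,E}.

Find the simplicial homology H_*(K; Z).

H_0 = Z,  H_1 = Z,  H_2 = 0.

We work with the vertex ordering A < B < D < E < F < G. The simplices of K, each written with vertices in increasing order, are:

  0-simplices (6): A, B, D, E, F, G
  1-simplices (12): AB, AD, AE, AF, AG, BD, BE, BG, DG, EF, EG, FG
  2-simplices (6): ABD, ABE, ADG, AFG, BEG, EFG

Hence C_0 ≅ Z^6, C_1 ≅ Z^12, C_2 ≅ Z^6.

∂_1: C_1 → C_0 maps an edge to its endpoints' difference, ∂[p,q] = q − p. For instance
  ∂EF = F − E.
The resulting 6×12 matrix has rank 5, and its Smith normal form has invariant factors (1,1,1,1,1).

∂_2: C_2 → C_1 sends each 2-simplex [p,q,r] to [q,r] − [p,r] + [p,q]. For instance
  ∂EFG = FG − EG + EF,
  ∂ADG = DG − AG + AD.
This gives a 12×6 integer matrix of rank 6; reducing to Smith normal form yields diagonal entries (1,1,1,1,1,1).

From H_k ≅ ker(∂_k) / im(∂_{k+1}) we obtain:

  H_0: rank C_0 − rank ∂_1 = 6 − 5 = 1, and the invariant factors of ∂_1 are all 1, so H_0 ≅ Z.
  H_1: rank ker ∂_1 − rank ∂_2 = (12 − 5) − 6 = 1, and the invariant factors of ∂_2 are all 1, so H_1 ≅ Z.
  H_2: rank ker ∂_2 − rank ∂_3 = (6 − 6) − 0 = 0, and there is no ∂_3, so H_2 ≅ 0.

As a check, the Euler characteristic is 6 − 12 + 6 = 0, which agrees with 1 − 1 + 0 = 0.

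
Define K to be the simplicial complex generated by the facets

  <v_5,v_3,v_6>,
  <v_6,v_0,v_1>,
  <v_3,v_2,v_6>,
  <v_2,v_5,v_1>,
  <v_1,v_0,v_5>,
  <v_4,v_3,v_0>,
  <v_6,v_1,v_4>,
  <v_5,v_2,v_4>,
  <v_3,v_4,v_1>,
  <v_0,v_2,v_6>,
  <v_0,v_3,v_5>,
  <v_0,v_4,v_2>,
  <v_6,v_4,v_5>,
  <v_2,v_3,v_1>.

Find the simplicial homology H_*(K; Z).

H_0 ≅ Z,  H_1 ≅ Z^2,  H_2 ≅ Z.

K has 7 vertices, 21 edges, 14 triangles.
rank ∂_0 = 0, rank ∂_1 = 6 ⇒ b_0 = 7 − 0 − 6 = 1; all invariant factors of ∂_1 are 1 so no torsion. So H_0 = Z.
rank ∂_1 = 6, rank ∂_2 = 13 ⇒ b_1 = 21 − 6 − 13 = 2; all invariant factors of ∂_2 are 1 so no torsion. So H_1 = Z^2.
rank ∂_2 = 13, rank ∂_3 = 0 ⇒ b_2 = 14 − 13 − 0 = 1. So H_2 = Z.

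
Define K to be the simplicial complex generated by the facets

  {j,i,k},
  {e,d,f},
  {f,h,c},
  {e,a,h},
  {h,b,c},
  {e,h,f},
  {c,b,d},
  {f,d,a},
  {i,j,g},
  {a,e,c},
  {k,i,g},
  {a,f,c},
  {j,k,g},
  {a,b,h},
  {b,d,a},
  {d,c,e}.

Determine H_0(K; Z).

H_0 = Z^2.

Take the total order a < b < c < d < e < f < g < h < i < j < k on the vertex set. Then K (dimension 2) consists of the simplices:

  0-simplices (11): a, b, c, d, e, f, g, h, i, j, k
  1-simplices (24): ab, ac, ad, ae, af, ah, bc, bd, bh, cd, ce, cf, ch, de, df, ef, eh, fh, gi, gj, gk, ij, ik, jk
  2-simplices (16): abd, abh, ace, acf, adf, aeh, bcd, bch, cde, cfh, def, efh, gij, gik, gjk, ijk

giving chain groups C_0 ≅ Z^11, C_1 ≅ Z^24, C_2 ≅ Z^16.

Boundary ∂_1: C_1 → C_0 sends each edge [p,q] (with p < q) to q − p.
As a 11×24 matrix over Z this has rank 9, with invariant factors (1,1,1,1,1,1,1,1,1).

The boundary map ∂_2: C_2 → C_1 sends each 2-simplex [p,q,r] to [q,r] − [p,r] + [p,q]. For instance
  ∂ace = ce − ae + ac,
  ∂ijk = jk − ik + ij.
This gives a 24×16 integer matrix of rank 15; reducing to Smith normal form yields diagonal entries (1,1,1,1,1,1,1,1,1,1,1,1,1,1,2).

Now H_k = ker ∂_k / im ∂_{k+1}, so:

  H_0: rank C_0 − rank ∂_1 = 11 − 9 = 2, and the invariant factors of ∂_1 are all 1, so H_0 ≅ Z^2.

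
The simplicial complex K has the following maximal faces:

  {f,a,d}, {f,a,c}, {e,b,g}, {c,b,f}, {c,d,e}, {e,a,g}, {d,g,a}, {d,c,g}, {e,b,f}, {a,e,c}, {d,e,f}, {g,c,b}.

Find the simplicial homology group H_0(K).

H_0 ≅ Z.

Fix the vertex order a < b < c < d < e < f < g and write every simplex with vertices in increasing order. Then dim K = 2 and the simplices of K are:

  0-simplices (7): a, b, c, d, e, f, g
  1-simplices (18): ac, ad, ae, af, ag, bc, be, bf, bg, cd, ce, cf, cg, de, df, dg, ef, eg
  2-simplices (12): ace, acf, adf, adg, aeg, bcf, bcg, bef, beg, cde, cdg, def

giving chain groups C_0 ≅ Z^7, C_1 ≅ Z^18, C_2 ≅ Z^12.

Boundary ∂_1: C_1 → C_0 sends each edge [p,q] (with p < q) to q − p. For instance
  ∂af = f − a.
The resulting 7×18 matrix has rank 6, and its Smith normal form has invariant factors (1,1,1,1,1,1).

Boundary ∂_2: C_2 → C_1 maps a triangle to the signed sum of its edges. For instance
  ∂adf = df − af + ad,
  ∂beg = eg − bg + be.
The 18×12 boundary matrix has rank 12 and Smith normal form diag(1,1,1,1,1,1,1,1,1,1,1,2).

Computing H_k = (kernel of ∂_k) / (image of ∂_{k+1}):

  H_0: rank C_0 − rank ∂_1 = 7 − 6 = 1, and the invariant factors of ∂_1 are all 1, so H_0 ≅ Z.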